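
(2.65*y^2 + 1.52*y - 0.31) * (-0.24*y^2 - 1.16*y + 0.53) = -0.636*y^4 - 3.4388*y^3 - 0.2843*y^2 + 1.1652*y - 0.1643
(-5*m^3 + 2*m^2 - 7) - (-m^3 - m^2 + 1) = -4*m^3 + 3*m^2 - 8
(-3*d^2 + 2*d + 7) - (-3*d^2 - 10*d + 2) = 12*d + 5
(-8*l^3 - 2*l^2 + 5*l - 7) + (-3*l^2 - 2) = -8*l^3 - 5*l^2 + 5*l - 9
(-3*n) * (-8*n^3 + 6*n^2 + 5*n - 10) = 24*n^4 - 18*n^3 - 15*n^2 + 30*n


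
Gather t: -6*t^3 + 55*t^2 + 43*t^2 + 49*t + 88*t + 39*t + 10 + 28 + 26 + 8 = -6*t^3 + 98*t^2 + 176*t + 72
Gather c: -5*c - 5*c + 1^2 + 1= 2 - 10*c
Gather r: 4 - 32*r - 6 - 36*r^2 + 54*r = -36*r^2 + 22*r - 2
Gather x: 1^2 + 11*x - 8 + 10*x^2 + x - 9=10*x^2 + 12*x - 16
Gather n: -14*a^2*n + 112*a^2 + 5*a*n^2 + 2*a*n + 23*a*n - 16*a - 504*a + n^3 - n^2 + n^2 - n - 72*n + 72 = 112*a^2 + 5*a*n^2 - 520*a + n^3 + n*(-14*a^2 + 25*a - 73) + 72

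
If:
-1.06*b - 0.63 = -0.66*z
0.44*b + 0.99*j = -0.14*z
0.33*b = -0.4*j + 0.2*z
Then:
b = -0.94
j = 0.50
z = -0.56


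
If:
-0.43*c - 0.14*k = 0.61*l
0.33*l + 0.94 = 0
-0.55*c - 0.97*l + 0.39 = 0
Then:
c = 5.73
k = -5.20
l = -2.85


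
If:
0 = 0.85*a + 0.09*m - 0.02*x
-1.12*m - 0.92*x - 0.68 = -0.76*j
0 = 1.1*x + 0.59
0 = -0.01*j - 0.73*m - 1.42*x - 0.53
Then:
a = -0.05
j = 0.70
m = 0.31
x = -0.54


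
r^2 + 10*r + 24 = (r + 4)*(r + 6)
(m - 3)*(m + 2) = m^2 - m - 6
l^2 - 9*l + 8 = (l - 8)*(l - 1)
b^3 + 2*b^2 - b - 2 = (b - 1)*(b + 1)*(b + 2)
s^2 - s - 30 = (s - 6)*(s + 5)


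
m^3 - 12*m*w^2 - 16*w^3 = (m - 4*w)*(m + 2*w)^2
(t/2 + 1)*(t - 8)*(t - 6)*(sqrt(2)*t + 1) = sqrt(2)*t^4/2 - 6*sqrt(2)*t^3 + t^3/2 - 6*t^2 + 10*sqrt(2)*t^2 + 10*t + 48*sqrt(2)*t + 48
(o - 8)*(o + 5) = o^2 - 3*o - 40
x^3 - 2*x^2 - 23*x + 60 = (x - 4)*(x - 3)*(x + 5)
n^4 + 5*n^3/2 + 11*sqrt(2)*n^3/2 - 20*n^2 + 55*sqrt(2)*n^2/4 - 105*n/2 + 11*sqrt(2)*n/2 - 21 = (n + 1/2)*(n + 2)*(n - 3*sqrt(2)/2)*(n + 7*sqrt(2))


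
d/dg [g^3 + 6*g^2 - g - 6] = 3*g^2 + 12*g - 1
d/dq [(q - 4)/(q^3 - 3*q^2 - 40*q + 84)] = (q^3 - 3*q^2 - 40*q + (q - 4)*(-3*q^2 + 6*q + 40) + 84)/(q^3 - 3*q^2 - 40*q + 84)^2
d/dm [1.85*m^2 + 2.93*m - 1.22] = 3.7*m + 2.93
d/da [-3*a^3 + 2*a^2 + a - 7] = -9*a^2 + 4*a + 1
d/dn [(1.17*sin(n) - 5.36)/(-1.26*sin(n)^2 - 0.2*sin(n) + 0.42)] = (1.4742*sin(n)^2 - 13.5072*sin(n) - 0.5806)*cos(n)/(1.5876*sin(n)^4 + 0.504*sin(n)^3 - 1.0184*sin(n)^2 - 0.168*sin(n) + 0.1764)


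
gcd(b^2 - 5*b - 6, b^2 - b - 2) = b + 1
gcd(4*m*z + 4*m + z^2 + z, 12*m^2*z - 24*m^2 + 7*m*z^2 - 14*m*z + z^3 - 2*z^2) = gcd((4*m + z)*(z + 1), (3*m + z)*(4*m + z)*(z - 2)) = 4*m + z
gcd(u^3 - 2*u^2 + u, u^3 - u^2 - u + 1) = u^2 - 2*u + 1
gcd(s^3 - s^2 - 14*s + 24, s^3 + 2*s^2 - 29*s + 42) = s^2 - 5*s + 6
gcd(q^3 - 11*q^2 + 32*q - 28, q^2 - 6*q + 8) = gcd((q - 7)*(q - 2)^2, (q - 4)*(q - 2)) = q - 2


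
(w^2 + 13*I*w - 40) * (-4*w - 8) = -4*w^3 - 8*w^2 - 52*I*w^2 + 160*w - 104*I*w + 320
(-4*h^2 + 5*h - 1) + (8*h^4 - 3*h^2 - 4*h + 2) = 8*h^4 - 7*h^2 + h + 1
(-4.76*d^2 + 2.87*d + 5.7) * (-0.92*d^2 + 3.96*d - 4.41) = 4.3792*d^4 - 21.49*d^3 + 27.1128*d^2 + 9.9153*d - 25.137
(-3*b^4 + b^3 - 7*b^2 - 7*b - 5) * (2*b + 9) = -6*b^5 - 25*b^4 - 5*b^3 - 77*b^2 - 73*b - 45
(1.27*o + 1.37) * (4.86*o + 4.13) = 6.1722*o^2 + 11.9033*o + 5.6581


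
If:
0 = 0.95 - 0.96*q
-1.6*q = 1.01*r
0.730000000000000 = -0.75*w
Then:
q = 0.99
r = -1.57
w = -0.97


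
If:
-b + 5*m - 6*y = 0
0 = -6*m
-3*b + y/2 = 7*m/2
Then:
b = 0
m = 0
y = 0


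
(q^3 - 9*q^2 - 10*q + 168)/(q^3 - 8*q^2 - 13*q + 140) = (q - 6)/(q - 5)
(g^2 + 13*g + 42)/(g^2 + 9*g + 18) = (g + 7)/(g + 3)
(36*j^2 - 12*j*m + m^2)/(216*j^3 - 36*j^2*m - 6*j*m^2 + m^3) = 1/(6*j + m)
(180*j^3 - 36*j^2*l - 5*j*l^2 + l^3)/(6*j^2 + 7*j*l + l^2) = (30*j^2 - 11*j*l + l^2)/(j + l)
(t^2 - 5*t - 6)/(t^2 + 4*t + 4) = (t^2 - 5*t - 6)/(t^2 + 4*t + 4)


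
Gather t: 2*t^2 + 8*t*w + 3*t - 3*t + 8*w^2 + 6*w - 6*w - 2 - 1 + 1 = 2*t^2 + 8*t*w + 8*w^2 - 2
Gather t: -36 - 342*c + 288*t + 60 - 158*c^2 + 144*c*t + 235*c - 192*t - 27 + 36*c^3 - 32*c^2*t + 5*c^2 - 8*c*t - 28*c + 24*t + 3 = 36*c^3 - 153*c^2 - 135*c + t*(-32*c^2 + 136*c + 120)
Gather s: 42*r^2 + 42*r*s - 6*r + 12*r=42*r^2 + 42*r*s + 6*r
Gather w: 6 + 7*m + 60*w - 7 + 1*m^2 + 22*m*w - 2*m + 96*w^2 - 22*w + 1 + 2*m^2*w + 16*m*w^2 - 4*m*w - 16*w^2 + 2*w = m^2 + 5*m + w^2*(16*m + 80) + w*(2*m^2 + 18*m + 40)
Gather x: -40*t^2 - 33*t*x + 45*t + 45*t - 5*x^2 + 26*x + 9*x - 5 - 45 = -40*t^2 + 90*t - 5*x^2 + x*(35 - 33*t) - 50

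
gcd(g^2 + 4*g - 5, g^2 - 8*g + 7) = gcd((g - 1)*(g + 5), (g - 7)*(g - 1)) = g - 1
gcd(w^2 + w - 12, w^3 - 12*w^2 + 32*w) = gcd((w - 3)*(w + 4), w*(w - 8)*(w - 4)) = 1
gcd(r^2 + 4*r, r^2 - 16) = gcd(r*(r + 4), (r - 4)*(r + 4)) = r + 4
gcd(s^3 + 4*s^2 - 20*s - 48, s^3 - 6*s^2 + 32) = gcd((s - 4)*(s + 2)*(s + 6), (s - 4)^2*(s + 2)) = s^2 - 2*s - 8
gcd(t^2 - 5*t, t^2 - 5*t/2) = t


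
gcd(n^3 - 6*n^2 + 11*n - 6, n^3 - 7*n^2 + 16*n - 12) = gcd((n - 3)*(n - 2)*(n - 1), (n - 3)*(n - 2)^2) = n^2 - 5*n + 6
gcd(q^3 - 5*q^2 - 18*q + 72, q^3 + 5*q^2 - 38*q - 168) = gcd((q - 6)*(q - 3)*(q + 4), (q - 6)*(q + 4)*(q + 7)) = q^2 - 2*q - 24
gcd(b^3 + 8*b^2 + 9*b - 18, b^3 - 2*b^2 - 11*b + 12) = b^2 + 2*b - 3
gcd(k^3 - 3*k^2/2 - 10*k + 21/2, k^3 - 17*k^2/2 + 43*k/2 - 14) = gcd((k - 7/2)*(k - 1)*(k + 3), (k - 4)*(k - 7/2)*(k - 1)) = k^2 - 9*k/2 + 7/2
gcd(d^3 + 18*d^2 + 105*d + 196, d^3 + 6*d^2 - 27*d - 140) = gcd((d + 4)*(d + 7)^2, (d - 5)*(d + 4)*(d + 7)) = d^2 + 11*d + 28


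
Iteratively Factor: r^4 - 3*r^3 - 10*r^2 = (r)*(r^3 - 3*r^2 - 10*r) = r^2*(r^2 - 3*r - 10) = r^2*(r - 5)*(r + 2)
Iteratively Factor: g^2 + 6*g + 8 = (g + 2)*(g + 4)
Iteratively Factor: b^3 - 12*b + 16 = (b - 2)*(b^2 + 2*b - 8) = (b - 2)^2*(b + 4)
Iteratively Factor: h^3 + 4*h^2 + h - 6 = (h + 2)*(h^2 + 2*h - 3) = (h + 2)*(h + 3)*(h - 1)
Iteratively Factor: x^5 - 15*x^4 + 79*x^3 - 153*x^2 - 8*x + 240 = (x + 1)*(x^4 - 16*x^3 + 95*x^2 - 248*x + 240) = (x - 3)*(x + 1)*(x^3 - 13*x^2 + 56*x - 80) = (x - 4)*(x - 3)*(x + 1)*(x^2 - 9*x + 20) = (x - 5)*(x - 4)*(x - 3)*(x + 1)*(x - 4)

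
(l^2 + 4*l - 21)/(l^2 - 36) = (l^2 + 4*l - 21)/(l^2 - 36)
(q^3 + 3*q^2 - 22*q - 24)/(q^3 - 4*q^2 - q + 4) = (q + 6)/(q - 1)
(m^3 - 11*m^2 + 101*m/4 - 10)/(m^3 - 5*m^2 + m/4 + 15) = (2*m^2 - 17*m + 8)/(2*m^2 - 5*m - 12)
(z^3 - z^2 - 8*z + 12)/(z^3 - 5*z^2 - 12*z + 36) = (z - 2)/(z - 6)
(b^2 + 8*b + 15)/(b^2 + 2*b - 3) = (b + 5)/(b - 1)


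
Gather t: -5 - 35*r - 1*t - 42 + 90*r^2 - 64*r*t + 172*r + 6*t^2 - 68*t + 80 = 90*r^2 + 137*r + 6*t^2 + t*(-64*r - 69) + 33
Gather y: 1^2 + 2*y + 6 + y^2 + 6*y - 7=y^2 + 8*y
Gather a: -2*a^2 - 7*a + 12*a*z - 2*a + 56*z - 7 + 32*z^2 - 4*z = -2*a^2 + a*(12*z - 9) + 32*z^2 + 52*z - 7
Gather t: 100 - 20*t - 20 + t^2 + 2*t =t^2 - 18*t + 80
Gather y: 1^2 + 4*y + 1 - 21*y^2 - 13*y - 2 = -21*y^2 - 9*y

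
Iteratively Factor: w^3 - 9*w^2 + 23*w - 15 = (w - 1)*(w^2 - 8*w + 15) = (w - 5)*(w - 1)*(w - 3)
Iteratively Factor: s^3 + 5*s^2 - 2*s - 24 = (s - 2)*(s^2 + 7*s + 12) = (s - 2)*(s + 4)*(s + 3)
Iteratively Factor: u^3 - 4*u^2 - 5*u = (u - 5)*(u^2 + u) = u*(u - 5)*(u + 1)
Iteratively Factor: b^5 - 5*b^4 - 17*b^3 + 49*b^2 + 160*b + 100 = (b + 2)*(b^4 - 7*b^3 - 3*b^2 + 55*b + 50) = (b - 5)*(b + 2)*(b^3 - 2*b^2 - 13*b - 10) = (b - 5)*(b + 1)*(b + 2)*(b^2 - 3*b - 10) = (b - 5)^2*(b + 1)*(b + 2)*(b + 2)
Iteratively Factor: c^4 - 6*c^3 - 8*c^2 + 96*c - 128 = (c + 4)*(c^3 - 10*c^2 + 32*c - 32) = (c - 2)*(c + 4)*(c^2 - 8*c + 16) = (c - 4)*(c - 2)*(c + 4)*(c - 4)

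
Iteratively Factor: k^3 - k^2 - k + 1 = (k - 1)*(k^2 - 1) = (k - 1)^2*(k + 1)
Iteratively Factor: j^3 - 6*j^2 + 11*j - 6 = (j - 2)*(j^2 - 4*j + 3) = (j - 2)*(j - 1)*(j - 3)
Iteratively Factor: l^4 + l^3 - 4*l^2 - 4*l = (l + 1)*(l^3 - 4*l) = l*(l + 1)*(l^2 - 4) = l*(l + 1)*(l + 2)*(l - 2)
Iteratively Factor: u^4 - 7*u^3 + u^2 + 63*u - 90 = (u - 5)*(u^3 - 2*u^2 - 9*u + 18) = (u - 5)*(u - 2)*(u^2 - 9) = (u - 5)*(u - 3)*(u - 2)*(u + 3)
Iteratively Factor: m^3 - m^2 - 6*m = (m + 2)*(m^2 - 3*m) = (m - 3)*(m + 2)*(m)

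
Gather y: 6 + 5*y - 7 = 5*y - 1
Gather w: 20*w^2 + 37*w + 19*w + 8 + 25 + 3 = 20*w^2 + 56*w + 36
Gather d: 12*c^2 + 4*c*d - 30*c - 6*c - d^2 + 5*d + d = 12*c^2 - 36*c - d^2 + d*(4*c + 6)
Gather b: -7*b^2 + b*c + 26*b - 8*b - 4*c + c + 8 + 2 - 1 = -7*b^2 + b*(c + 18) - 3*c + 9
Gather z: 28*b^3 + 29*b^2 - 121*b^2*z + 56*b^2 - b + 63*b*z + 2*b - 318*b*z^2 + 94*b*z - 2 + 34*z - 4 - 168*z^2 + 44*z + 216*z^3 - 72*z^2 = 28*b^3 + 85*b^2 + b + 216*z^3 + z^2*(-318*b - 240) + z*(-121*b^2 + 157*b + 78) - 6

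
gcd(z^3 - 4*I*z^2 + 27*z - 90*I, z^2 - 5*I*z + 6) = z - 6*I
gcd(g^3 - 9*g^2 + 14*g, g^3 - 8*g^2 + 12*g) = g^2 - 2*g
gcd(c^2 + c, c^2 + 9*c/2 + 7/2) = c + 1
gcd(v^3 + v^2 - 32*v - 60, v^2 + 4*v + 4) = v + 2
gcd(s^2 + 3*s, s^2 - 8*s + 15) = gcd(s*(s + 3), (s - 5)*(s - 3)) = 1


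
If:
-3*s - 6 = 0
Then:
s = -2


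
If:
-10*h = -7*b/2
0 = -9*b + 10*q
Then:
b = 10*q/9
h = 7*q/18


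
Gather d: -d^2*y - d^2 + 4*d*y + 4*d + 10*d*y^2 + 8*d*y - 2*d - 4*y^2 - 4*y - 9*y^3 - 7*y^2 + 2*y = d^2*(-y - 1) + d*(10*y^2 + 12*y + 2) - 9*y^3 - 11*y^2 - 2*y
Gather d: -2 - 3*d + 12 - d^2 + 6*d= -d^2 + 3*d + 10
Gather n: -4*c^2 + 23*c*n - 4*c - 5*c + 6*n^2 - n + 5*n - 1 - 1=-4*c^2 - 9*c + 6*n^2 + n*(23*c + 4) - 2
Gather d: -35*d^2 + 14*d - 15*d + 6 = -35*d^2 - d + 6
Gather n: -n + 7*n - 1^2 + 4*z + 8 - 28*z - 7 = 6*n - 24*z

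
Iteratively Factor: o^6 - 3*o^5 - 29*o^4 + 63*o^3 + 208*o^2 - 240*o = (o + 4)*(o^5 - 7*o^4 - o^3 + 67*o^2 - 60*o) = (o - 5)*(o + 4)*(o^4 - 2*o^3 - 11*o^2 + 12*o) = (o - 5)*(o - 4)*(o + 4)*(o^3 + 2*o^2 - 3*o) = o*(o - 5)*(o - 4)*(o + 4)*(o^2 + 2*o - 3) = o*(o - 5)*(o - 4)*(o + 3)*(o + 4)*(o - 1)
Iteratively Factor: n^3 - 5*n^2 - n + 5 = (n - 1)*(n^2 - 4*n - 5) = (n - 5)*(n - 1)*(n + 1)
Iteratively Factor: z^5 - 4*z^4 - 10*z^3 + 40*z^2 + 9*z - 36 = (z - 3)*(z^4 - z^3 - 13*z^2 + z + 12) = (z - 3)*(z + 1)*(z^3 - 2*z^2 - 11*z + 12) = (z - 3)*(z - 1)*(z + 1)*(z^2 - z - 12) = (z - 4)*(z - 3)*(z - 1)*(z + 1)*(z + 3)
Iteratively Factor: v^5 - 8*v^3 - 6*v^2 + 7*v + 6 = (v - 3)*(v^4 + 3*v^3 + v^2 - 3*v - 2) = (v - 3)*(v + 1)*(v^3 + 2*v^2 - v - 2) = (v - 3)*(v + 1)^2*(v^2 + v - 2) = (v - 3)*(v + 1)^2*(v + 2)*(v - 1)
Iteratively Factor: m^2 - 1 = (m - 1)*(m + 1)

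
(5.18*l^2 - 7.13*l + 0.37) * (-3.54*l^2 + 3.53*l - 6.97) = -18.3372*l^4 + 43.5256*l^3 - 62.5833*l^2 + 51.0022*l - 2.5789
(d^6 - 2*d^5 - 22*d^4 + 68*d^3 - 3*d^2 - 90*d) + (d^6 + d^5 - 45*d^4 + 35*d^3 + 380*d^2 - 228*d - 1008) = 2*d^6 - d^5 - 67*d^4 + 103*d^3 + 377*d^2 - 318*d - 1008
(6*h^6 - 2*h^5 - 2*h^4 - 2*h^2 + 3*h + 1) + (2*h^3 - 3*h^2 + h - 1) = 6*h^6 - 2*h^5 - 2*h^4 + 2*h^3 - 5*h^2 + 4*h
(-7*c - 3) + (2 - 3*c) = -10*c - 1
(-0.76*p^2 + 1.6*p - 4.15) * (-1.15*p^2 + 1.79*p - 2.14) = 0.874*p^4 - 3.2004*p^3 + 9.2629*p^2 - 10.8525*p + 8.881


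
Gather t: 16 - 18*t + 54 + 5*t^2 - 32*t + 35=5*t^2 - 50*t + 105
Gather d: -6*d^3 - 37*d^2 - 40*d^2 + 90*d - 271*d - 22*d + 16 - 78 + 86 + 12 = -6*d^3 - 77*d^2 - 203*d + 36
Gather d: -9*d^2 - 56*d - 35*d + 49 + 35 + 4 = -9*d^2 - 91*d + 88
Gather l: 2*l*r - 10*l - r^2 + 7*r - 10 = l*(2*r - 10) - r^2 + 7*r - 10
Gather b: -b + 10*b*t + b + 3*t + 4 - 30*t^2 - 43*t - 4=10*b*t - 30*t^2 - 40*t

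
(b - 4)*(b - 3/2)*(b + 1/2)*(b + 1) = b^4 - 4*b^3 - 7*b^2/4 + 25*b/4 + 3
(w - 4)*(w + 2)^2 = w^3 - 12*w - 16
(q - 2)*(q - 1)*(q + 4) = q^3 + q^2 - 10*q + 8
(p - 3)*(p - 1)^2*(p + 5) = p^4 - 18*p^2 + 32*p - 15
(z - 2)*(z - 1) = z^2 - 3*z + 2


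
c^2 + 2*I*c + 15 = (c - 3*I)*(c + 5*I)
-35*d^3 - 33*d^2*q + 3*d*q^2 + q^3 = (-5*d + q)*(d + q)*(7*d + q)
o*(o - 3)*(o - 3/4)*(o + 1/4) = o^4 - 7*o^3/2 + 21*o^2/16 + 9*o/16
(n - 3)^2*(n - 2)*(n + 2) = n^4 - 6*n^3 + 5*n^2 + 24*n - 36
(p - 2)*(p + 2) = p^2 - 4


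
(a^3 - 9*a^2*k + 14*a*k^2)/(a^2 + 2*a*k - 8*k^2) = a*(a - 7*k)/(a + 4*k)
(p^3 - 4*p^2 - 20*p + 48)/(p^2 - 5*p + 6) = (p^2 - 2*p - 24)/(p - 3)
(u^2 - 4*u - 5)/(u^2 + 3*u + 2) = (u - 5)/(u + 2)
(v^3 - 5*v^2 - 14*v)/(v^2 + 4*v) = (v^2 - 5*v - 14)/(v + 4)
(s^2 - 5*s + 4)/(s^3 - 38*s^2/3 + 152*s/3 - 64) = 3*(s - 1)/(3*s^2 - 26*s + 48)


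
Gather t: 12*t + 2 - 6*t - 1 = 6*t + 1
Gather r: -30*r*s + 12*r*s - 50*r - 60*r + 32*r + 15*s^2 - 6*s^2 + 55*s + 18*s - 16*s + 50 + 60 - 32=r*(-18*s - 78) + 9*s^2 + 57*s + 78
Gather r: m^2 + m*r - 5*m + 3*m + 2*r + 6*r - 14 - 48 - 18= m^2 - 2*m + r*(m + 8) - 80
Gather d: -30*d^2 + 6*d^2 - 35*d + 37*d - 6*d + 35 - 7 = -24*d^2 - 4*d + 28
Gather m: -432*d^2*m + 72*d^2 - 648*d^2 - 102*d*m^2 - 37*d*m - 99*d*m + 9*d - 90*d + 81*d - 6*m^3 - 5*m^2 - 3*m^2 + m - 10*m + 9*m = -576*d^2 - 6*m^3 + m^2*(-102*d - 8) + m*(-432*d^2 - 136*d)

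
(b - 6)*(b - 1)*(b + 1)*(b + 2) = b^4 - 4*b^3 - 13*b^2 + 4*b + 12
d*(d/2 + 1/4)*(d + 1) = d^3/2 + 3*d^2/4 + d/4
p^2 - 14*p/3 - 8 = (p - 6)*(p + 4/3)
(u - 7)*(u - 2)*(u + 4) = u^3 - 5*u^2 - 22*u + 56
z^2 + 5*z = z*(z + 5)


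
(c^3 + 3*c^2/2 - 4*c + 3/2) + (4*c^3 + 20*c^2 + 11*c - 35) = 5*c^3 + 43*c^2/2 + 7*c - 67/2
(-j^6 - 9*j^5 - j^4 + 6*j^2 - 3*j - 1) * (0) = 0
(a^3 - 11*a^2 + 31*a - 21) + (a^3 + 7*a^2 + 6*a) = 2*a^3 - 4*a^2 + 37*a - 21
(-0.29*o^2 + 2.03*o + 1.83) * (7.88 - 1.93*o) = 0.5597*o^3 - 6.2031*o^2 + 12.4645*o + 14.4204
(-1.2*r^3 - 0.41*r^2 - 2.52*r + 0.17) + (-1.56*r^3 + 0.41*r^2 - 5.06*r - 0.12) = -2.76*r^3 - 7.58*r + 0.05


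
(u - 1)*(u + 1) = u^2 - 1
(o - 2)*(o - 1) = o^2 - 3*o + 2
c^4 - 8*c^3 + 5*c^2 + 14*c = c*(c - 7)*(c - 2)*(c + 1)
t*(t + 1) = t^2 + t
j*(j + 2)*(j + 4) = j^3 + 6*j^2 + 8*j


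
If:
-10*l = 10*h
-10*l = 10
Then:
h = 1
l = -1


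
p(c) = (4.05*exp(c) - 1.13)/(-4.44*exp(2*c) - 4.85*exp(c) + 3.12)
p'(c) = (4.05*exp(c) - 1.13)*(8.88*exp(2*c) + 4.85*exp(c))/(-4.44*exp(2*c) - 4.85*exp(c) + 3.12)^2 + 4.05*exp(c)/(-4.44*exp(2*c) - 4.85*exp(c) + 3.12) = (17.982*exp(2*c) - 10.0344*exp(c) + 7.1555)*exp(c)/(19.7136*exp(4*c) + 43.068*exp(3*c) - 4.18310000000001*exp(2*c) - 30.264*exp(c) + 9.7344)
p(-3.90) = -0.35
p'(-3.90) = 0.02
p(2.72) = -0.06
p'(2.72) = 0.05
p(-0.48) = -0.87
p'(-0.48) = 1.94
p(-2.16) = -0.27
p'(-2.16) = 0.11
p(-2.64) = -0.31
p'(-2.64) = 0.06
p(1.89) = -0.11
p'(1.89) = 0.10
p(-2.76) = -0.31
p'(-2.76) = 0.05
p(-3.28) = -0.33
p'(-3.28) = 0.03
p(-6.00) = -0.36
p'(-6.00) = 0.00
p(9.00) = 0.00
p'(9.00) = 0.00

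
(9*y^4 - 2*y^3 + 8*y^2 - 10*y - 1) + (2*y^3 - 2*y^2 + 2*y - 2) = 9*y^4 + 6*y^2 - 8*y - 3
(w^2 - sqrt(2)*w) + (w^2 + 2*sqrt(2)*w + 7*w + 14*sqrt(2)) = 2*w^2 + sqrt(2)*w + 7*w + 14*sqrt(2)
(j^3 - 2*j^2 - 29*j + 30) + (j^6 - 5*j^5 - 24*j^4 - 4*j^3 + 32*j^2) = j^6 - 5*j^5 - 24*j^4 - 3*j^3 + 30*j^2 - 29*j + 30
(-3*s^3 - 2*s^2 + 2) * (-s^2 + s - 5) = 3*s^5 - s^4 + 13*s^3 + 8*s^2 + 2*s - 10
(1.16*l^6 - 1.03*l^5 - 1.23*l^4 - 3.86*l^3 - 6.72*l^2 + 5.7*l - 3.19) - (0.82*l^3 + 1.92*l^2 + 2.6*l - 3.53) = 1.16*l^6 - 1.03*l^5 - 1.23*l^4 - 4.68*l^3 - 8.64*l^2 + 3.1*l + 0.34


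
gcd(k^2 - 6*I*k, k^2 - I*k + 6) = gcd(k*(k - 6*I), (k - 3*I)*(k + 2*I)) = 1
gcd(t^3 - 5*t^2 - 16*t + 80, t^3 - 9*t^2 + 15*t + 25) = t - 5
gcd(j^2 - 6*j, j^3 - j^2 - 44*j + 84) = j - 6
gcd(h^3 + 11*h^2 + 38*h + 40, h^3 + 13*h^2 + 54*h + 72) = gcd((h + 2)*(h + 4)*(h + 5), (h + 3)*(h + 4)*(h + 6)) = h + 4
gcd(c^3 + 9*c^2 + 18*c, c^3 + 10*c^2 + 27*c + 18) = c^2 + 9*c + 18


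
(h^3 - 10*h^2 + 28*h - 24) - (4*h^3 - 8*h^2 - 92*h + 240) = -3*h^3 - 2*h^2 + 120*h - 264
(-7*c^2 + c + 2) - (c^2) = -8*c^2 + c + 2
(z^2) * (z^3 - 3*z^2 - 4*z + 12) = z^5 - 3*z^4 - 4*z^3 + 12*z^2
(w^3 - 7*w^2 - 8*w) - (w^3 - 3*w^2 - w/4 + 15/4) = -4*w^2 - 31*w/4 - 15/4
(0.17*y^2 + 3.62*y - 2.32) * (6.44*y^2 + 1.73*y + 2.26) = 1.0948*y^4 + 23.6069*y^3 - 8.294*y^2 + 4.1676*y - 5.2432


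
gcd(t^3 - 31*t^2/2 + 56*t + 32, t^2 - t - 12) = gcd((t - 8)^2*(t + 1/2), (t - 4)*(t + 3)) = 1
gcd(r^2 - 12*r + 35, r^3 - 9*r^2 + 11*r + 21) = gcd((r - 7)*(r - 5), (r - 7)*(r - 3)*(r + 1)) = r - 7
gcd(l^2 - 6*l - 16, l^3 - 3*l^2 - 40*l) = l - 8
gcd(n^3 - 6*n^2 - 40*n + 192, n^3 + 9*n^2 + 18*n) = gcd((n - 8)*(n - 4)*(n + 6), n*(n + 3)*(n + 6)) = n + 6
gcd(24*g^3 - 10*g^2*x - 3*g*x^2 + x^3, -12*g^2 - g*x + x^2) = -12*g^2 - g*x + x^2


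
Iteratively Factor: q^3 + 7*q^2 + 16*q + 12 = (q + 2)*(q^2 + 5*q + 6) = (q + 2)^2*(q + 3)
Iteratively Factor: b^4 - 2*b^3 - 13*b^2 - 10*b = (b + 2)*(b^3 - 4*b^2 - 5*b) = b*(b + 2)*(b^2 - 4*b - 5) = b*(b - 5)*(b + 2)*(b + 1)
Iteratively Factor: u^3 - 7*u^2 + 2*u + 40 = (u - 4)*(u^2 - 3*u - 10) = (u - 4)*(u + 2)*(u - 5)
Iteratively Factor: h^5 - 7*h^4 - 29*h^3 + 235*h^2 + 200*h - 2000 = (h - 5)*(h^4 - 2*h^3 - 39*h^2 + 40*h + 400) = (h - 5)*(h + 4)*(h^3 - 6*h^2 - 15*h + 100) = (h - 5)*(h + 4)^2*(h^2 - 10*h + 25) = (h - 5)^2*(h + 4)^2*(h - 5)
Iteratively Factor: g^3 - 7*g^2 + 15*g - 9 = (g - 3)*(g^2 - 4*g + 3) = (g - 3)^2*(g - 1)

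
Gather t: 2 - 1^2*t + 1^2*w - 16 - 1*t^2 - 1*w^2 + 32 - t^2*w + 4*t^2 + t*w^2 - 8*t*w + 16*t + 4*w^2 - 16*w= t^2*(3 - w) + t*(w^2 - 8*w + 15) + 3*w^2 - 15*w + 18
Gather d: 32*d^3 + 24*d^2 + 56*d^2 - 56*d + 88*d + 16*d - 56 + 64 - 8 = 32*d^3 + 80*d^2 + 48*d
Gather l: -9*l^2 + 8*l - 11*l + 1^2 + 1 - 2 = -9*l^2 - 3*l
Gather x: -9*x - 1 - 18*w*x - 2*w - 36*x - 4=-2*w + x*(-18*w - 45) - 5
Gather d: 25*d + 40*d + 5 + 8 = 65*d + 13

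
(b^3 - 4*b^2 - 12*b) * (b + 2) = b^4 - 2*b^3 - 20*b^2 - 24*b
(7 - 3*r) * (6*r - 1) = -18*r^2 + 45*r - 7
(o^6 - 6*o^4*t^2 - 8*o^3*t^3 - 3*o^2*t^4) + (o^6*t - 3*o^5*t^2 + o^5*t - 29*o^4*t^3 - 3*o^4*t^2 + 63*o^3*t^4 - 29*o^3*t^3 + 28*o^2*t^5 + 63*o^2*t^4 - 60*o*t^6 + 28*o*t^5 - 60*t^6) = o^6*t + o^6 - 3*o^5*t^2 + o^5*t - 29*o^4*t^3 - 9*o^4*t^2 + 63*o^3*t^4 - 37*o^3*t^3 + 28*o^2*t^5 + 60*o^2*t^4 - 60*o*t^6 + 28*o*t^5 - 60*t^6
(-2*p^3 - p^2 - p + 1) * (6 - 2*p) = 4*p^4 - 10*p^3 - 4*p^2 - 8*p + 6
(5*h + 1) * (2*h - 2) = 10*h^2 - 8*h - 2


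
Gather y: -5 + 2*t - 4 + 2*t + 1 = 4*t - 8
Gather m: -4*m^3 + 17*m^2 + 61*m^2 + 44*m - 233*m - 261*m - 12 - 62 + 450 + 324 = -4*m^3 + 78*m^2 - 450*m + 700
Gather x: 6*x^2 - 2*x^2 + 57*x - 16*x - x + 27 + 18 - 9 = 4*x^2 + 40*x + 36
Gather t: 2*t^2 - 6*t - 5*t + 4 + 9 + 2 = 2*t^2 - 11*t + 15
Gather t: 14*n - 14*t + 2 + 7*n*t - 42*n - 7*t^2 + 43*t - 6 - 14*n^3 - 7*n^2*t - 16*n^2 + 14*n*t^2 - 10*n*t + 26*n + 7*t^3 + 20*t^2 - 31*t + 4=-14*n^3 - 16*n^2 - 2*n + 7*t^3 + t^2*(14*n + 13) + t*(-7*n^2 - 3*n - 2)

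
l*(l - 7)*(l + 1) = l^3 - 6*l^2 - 7*l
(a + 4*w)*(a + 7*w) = a^2 + 11*a*w + 28*w^2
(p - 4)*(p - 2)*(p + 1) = p^3 - 5*p^2 + 2*p + 8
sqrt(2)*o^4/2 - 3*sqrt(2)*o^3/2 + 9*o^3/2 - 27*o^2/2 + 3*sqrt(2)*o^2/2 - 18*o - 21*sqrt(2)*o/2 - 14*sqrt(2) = (o - 4)*(o + sqrt(2))*(o + 7*sqrt(2)/2)*(sqrt(2)*o/2 + sqrt(2)/2)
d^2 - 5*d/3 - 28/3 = (d - 4)*(d + 7/3)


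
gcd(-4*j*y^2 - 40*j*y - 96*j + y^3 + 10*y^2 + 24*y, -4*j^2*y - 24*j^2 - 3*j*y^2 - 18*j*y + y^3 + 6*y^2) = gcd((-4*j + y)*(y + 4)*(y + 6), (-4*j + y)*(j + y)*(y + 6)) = -4*j*y - 24*j + y^2 + 6*y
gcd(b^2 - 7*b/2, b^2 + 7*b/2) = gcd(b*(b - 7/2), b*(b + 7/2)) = b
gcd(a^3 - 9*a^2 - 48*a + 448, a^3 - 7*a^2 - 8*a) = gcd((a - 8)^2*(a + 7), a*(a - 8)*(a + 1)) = a - 8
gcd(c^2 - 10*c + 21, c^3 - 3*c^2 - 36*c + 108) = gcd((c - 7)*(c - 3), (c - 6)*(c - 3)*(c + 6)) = c - 3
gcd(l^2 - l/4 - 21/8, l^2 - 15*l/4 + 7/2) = l - 7/4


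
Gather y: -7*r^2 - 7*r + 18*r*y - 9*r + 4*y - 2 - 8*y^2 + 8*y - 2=-7*r^2 - 16*r - 8*y^2 + y*(18*r + 12) - 4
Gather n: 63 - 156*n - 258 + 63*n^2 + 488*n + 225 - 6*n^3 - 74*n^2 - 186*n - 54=-6*n^3 - 11*n^2 + 146*n - 24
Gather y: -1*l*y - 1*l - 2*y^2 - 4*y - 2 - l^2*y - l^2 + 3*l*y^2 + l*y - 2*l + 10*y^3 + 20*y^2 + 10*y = -l^2 - 3*l + 10*y^3 + y^2*(3*l + 18) + y*(6 - l^2) - 2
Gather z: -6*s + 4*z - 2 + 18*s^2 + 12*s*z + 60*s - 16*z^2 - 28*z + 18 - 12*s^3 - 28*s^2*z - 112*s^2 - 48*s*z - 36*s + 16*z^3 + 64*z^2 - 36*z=-12*s^3 - 94*s^2 + 18*s + 16*z^3 + 48*z^2 + z*(-28*s^2 - 36*s - 60) + 16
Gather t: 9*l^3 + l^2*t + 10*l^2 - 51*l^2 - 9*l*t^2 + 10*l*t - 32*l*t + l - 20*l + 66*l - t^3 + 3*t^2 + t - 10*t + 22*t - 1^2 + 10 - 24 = 9*l^3 - 41*l^2 + 47*l - t^3 + t^2*(3 - 9*l) + t*(l^2 - 22*l + 13) - 15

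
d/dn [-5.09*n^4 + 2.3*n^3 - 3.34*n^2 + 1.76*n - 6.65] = -20.36*n^3 + 6.9*n^2 - 6.68*n + 1.76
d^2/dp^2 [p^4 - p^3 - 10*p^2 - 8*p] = 12*p^2 - 6*p - 20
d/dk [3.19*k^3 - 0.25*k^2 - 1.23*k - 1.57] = 9.57*k^2 - 0.5*k - 1.23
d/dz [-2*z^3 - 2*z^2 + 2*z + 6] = -6*z^2 - 4*z + 2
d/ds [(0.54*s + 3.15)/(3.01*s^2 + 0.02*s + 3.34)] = (-1.6254*s^2 - 18.963*s + 1.7406)/(9.0601*s^4 + 0.1204*s^3 + 20.1072*s^2 + 0.1336*s + 11.1556)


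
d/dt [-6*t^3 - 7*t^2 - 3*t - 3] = -18*t^2 - 14*t - 3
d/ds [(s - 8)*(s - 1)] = 2*s - 9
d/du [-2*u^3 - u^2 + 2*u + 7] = -6*u^2 - 2*u + 2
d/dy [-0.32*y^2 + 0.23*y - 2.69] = 0.23 - 0.64*y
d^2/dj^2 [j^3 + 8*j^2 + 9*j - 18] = 6*j + 16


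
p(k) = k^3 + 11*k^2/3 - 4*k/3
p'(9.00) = 307.67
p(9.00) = 1014.00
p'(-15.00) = 563.67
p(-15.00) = -2530.00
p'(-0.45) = -4.03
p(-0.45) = 1.25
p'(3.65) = 65.40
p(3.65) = 92.61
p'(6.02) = 151.53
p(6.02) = 343.02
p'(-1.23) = -5.81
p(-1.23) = 5.33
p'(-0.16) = -2.43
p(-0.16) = 0.30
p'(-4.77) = 31.95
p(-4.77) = -18.74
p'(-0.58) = -4.58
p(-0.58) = 1.81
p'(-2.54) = -0.61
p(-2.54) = 10.66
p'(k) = 3*k^2 + 22*k/3 - 4/3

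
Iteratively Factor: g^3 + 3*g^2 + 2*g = (g + 1)*(g^2 + 2*g) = g*(g + 1)*(g + 2)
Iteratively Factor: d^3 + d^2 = (d)*(d^2 + d) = d*(d + 1)*(d)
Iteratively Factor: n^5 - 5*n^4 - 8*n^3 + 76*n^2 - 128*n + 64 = (n - 2)*(n^4 - 3*n^3 - 14*n^2 + 48*n - 32) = (n - 2)*(n + 4)*(n^3 - 7*n^2 + 14*n - 8) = (n - 4)*(n - 2)*(n + 4)*(n^2 - 3*n + 2) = (n - 4)*(n - 2)*(n - 1)*(n + 4)*(n - 2)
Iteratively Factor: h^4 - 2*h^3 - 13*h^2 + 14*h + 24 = (h + 3)*(h^3 - 5*h^2 + 2*h + 8) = (h - 2)*(h + 3)*(h^2 - 3*h - 4) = (h - 2)*(h + 1)*(h + 3)*(h - 4)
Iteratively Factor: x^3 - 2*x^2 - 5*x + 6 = (x + 2)*(x^2 - 4*x + 3) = (x - 1)*(x + 2)*(x - 3)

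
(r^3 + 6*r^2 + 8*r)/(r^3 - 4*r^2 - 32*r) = (r + 2)/(r - 8)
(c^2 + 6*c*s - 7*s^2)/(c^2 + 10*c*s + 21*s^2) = (c - s)/(c + 3*s)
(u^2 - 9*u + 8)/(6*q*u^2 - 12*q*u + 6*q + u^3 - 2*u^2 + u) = (u - 8)/(6*q*u - 6*q + u^2 - u)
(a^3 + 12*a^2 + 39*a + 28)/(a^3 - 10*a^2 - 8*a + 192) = (a^2 + 8*a + 7)/(a^2 - 14*a + 48)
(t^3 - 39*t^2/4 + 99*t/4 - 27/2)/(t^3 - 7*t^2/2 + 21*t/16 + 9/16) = 4*(t - 6)/(4*t + 1)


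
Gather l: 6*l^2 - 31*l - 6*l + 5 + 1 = 6*l^2 - 37*l + 6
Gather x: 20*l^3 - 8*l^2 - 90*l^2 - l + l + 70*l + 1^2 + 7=20*l^3 - 98*l^2 + 70*l + 8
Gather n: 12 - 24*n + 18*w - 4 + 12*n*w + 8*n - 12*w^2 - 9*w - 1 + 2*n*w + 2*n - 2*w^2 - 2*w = n*(14*w - 14) - 14*w^2 + 7*w + 7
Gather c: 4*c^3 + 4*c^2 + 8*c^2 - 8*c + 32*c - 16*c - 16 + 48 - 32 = 4*c^3 + 12*c^2 + 8*c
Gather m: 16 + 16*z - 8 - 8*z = 8*z + 8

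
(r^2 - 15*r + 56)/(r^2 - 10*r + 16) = (r - 7)/(r - 2)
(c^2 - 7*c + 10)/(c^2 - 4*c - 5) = (c - 2)/(c + 1)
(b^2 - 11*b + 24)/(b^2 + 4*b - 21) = (b - 8)/(b + 7)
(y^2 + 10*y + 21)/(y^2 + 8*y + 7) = (y + 3)/(y + 1)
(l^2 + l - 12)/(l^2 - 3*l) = (l + 4)/l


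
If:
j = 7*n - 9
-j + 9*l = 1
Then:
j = 7*n - 9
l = 7*n/9 - 8/9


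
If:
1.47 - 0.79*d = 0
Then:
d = 1.86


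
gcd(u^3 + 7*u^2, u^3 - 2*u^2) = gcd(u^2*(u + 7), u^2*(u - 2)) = u^2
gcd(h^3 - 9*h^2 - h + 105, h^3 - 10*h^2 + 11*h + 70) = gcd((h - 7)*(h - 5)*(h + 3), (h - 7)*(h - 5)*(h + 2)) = h^2 - 12*h + 35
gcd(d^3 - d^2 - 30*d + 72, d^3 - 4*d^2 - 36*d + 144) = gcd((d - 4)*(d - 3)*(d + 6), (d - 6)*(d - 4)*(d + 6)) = d^2 + 2*d - 24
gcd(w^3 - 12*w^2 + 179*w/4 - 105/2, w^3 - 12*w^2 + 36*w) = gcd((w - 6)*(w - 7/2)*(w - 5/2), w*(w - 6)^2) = w - 6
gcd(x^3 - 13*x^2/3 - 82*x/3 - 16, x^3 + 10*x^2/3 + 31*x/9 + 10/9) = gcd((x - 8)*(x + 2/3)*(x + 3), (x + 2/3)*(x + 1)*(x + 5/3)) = x + 2/3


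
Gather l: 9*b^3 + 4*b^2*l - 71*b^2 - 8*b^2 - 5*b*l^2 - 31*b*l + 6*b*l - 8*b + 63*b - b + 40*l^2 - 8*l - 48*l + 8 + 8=9*b^3 - 79*b^2 + 54*b + l^2*(40 - 5*b) + l*(4*b^2 - 25*b - 56) + 16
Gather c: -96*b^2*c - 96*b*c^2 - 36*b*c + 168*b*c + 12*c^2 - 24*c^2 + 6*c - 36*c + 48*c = c^2*(-96*b - 12) + c*(-96*b^2 + 132*b + 18)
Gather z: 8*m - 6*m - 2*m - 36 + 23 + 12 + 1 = 0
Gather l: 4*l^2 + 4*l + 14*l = 4*l^2 + 18*l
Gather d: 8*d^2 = 8*d^2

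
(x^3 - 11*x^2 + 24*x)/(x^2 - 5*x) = (x^2 - 11*x + 24)/(x - 5)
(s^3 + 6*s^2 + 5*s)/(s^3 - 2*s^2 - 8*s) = (s^2 + 6*s + 5)/(s^2 - 2*s - 8)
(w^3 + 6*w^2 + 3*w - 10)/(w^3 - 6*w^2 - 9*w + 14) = (w + 5)/(w - 7)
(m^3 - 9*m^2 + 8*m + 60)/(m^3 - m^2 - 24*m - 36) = (m - 5)/(m + 3)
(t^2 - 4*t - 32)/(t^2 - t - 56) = (t + 4)/(t + 7)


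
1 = 1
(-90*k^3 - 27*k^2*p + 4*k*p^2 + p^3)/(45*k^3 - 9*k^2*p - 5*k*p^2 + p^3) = (6*k + p)/(-3*k + p)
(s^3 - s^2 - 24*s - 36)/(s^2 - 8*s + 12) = (s^2 + 5*s + 6)/(s - 2)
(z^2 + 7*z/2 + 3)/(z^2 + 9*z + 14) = (z + 3/2)/(z + 7)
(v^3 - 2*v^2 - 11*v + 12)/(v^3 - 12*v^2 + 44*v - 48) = (v^2 + 2*v - 3)/(v^2 - 8*v + 12)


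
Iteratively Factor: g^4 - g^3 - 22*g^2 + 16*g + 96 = (g + 2)*(g^3 - 3*g^2 - 16*g + 48) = (g + 2)*(g + 4)*(g^2 - 7*g + 12) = (g - 3)*(g + 2)*(g + 4)*(g - 4)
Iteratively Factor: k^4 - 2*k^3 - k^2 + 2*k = (k - 1)*(k^3 - k^2 - 2*k) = (k - 2)*(k - 1)*(k^2 + k) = k*(k - 2)*(k - 1)*(k + 1)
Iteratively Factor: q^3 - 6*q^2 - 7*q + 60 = (q - 4)*(q^2 - 2*q - 15) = (q - 4)*(q + 3)*(q - 5)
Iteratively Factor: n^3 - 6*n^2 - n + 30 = (n - 5)*(n^2 - n - 6) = (n - 5)*(n + 2)*(n - 3)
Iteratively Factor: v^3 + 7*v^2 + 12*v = (v + 3)*(v^2 + 4*v) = v*(v + 3)*(v + 4)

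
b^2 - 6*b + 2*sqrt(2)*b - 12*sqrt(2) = (b - 6)*(b + 2*sqrt(2))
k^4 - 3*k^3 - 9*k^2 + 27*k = k*(k - 3)^2*(k + 3)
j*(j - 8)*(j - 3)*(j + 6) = j^4 - 5*j^3 - 42*j^2 + 144*j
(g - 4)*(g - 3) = g^2 - 7*g + 12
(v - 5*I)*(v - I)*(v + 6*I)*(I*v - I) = I*v^4 - I*v^3 + 31*I*v^2 + 30*v - 31*I*v - 30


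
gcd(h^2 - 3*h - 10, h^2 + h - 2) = h + 2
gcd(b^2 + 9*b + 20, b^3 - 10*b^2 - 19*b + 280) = b + 5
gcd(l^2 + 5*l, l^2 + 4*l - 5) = l + 5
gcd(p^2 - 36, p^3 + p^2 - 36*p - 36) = p^2 - 36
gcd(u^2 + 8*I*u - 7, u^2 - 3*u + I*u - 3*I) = u + I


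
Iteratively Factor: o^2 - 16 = (o + 4)*(o - 4)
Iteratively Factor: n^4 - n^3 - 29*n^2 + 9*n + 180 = (n + 4)*(n^3 - 5*n^2 - 9*n + 45) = (n - 5)*(n + 4)*(n^2 - 9) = (n - 5)*(n + 3)*(n + 4)*(n - 3)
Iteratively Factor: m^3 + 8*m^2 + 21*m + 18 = (m + 2)*(m^2 + 6*m + 9) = (m + 2)*(m + 3)*(m + 3)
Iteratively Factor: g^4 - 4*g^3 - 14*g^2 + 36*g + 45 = (g - 3)*(g^3 - g^2 - 17*g - 15) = (g - 3)*(g + 1)*(g^2 - 2*g - 15) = (g - 5)*(g - 3)*(g + 1)*(g + 3)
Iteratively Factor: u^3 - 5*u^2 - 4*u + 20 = (u + 2)*(u^2 - 7*u + 10) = (u - 2)*(u + 2)*(u - 5)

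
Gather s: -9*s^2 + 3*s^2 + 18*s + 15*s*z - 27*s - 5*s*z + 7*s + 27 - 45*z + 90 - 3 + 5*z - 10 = -6*s^2 + s*(10*z - 2) - 40*z + 104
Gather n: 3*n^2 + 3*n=3*n^2 + 3*n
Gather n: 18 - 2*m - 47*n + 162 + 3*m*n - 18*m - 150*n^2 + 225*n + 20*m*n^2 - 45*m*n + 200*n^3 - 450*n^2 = -20*m + 200*n^3 + n^2*(20*m - 600) + n*(178 - 42*m) + 180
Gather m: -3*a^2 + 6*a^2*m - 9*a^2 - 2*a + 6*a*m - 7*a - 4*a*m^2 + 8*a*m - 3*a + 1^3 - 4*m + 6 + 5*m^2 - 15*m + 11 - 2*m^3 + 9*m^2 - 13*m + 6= -12*a^2 - 12*a - 2*m^3 + m^2*(14 - 4*a) + m*(6*a^2 + 14*a - 32) + 24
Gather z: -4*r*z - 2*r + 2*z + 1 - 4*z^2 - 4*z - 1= -2*r - 4*z^2 + z*(-4*r - 2)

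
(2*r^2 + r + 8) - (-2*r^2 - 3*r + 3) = 4*r^2 + 4*r + 5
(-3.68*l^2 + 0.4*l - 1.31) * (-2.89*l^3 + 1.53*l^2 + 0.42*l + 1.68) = 10.6352*l^5 - 6.7864*l^4 + 2.8523*l^3 - 8.0187*l^2 + 0.1218*l - 2.2008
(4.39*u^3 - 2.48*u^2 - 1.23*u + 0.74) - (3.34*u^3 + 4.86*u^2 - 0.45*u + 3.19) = 1.05*u^3 - 7.34*u^2 - 0.78*u - 2.45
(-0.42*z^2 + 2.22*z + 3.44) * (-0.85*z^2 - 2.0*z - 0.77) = 0.357*z^4 - 1.047*z^3 - 7.0406*z^2 - 8.5894*z - 2.6488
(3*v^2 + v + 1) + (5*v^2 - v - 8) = 8*v^2 - 7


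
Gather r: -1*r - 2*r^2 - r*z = -2*r^2 + r*(-z - 1)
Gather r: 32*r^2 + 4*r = 32*r^2 + 4*r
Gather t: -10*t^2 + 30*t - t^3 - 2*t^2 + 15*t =-t^3 - 12*t^2 + 45*t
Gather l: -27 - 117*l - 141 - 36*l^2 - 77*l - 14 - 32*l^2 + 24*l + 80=-68*l^2 - 170*l - 102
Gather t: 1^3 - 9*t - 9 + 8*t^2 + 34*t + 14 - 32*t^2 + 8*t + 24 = -24*t^2 + 33*t + 30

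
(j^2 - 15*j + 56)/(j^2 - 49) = (j - 8)/(j + 7)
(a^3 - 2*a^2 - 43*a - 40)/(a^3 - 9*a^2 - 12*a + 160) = (a^2 + 6*a + 5)/(a^2 - a - 20)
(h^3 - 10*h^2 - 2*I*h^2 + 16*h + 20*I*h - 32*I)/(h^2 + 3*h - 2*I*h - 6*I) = (h^2 - 10*h + 16)/(h + 3)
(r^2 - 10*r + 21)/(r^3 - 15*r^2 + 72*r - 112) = (r - 3)/(r^2 - 8*r + 16)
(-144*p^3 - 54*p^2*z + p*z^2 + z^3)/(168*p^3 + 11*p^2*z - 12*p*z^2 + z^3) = (6*p + z)/(-7*p + z)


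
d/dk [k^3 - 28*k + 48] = 3*k^2 - 28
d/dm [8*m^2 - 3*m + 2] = 16*m - 3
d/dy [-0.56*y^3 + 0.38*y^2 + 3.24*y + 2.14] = -1.68*y^2 + 0.76*y + 3.24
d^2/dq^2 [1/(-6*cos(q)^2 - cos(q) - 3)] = (144*sin(q)^4 - sin(q)^2 - 51*cos(q)/2 + 9*cos(3*q)/2 - 109)/(-6*sin(q)^2 + cos(q) + 9)^3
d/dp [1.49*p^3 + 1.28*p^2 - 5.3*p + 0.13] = 4.47*p^2 + 2.56*p - 5.3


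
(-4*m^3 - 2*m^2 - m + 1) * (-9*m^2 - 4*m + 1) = 36*m^5 + 34*m^4 + 13*m^3 - 7*m^2 - 5*m + 1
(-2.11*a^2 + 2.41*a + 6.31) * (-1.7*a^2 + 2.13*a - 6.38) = 3.587*a^4 - 8.5913*a^3 + 7.8681*a^2 - 1.9355*a - 40.2578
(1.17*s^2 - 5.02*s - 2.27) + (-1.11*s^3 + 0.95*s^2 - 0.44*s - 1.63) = -1.11*s^3 + 2.12*s^2 - 5.46*s - 3.9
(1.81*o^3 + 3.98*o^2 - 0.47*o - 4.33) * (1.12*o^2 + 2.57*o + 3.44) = 2.0272*o^5 + 9.1093*o^4 + 15.9286*o^3 + 7.6337*o^2 - 12.7449*o - 14.8952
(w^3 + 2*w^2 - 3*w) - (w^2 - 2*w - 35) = w^3 + w^2 - w + 35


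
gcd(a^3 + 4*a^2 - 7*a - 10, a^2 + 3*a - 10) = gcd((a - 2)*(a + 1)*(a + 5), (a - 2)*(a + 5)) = a^2 + 3*a - 10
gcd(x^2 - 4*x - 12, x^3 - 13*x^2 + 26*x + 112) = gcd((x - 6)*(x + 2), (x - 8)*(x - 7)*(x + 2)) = x + 2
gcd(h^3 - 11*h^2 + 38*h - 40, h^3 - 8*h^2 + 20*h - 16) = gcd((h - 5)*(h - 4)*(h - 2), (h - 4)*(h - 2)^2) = h^2 - 6*h + 8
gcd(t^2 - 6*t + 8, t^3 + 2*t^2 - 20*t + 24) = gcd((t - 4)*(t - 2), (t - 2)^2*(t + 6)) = t - 2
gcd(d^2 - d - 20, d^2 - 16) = d + 4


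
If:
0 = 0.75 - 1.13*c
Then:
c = 0.66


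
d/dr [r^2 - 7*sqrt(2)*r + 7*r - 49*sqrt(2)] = 2*r - 7*sqrt(2) + 7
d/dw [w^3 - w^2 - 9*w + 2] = 3*w^2 - 2*w - 9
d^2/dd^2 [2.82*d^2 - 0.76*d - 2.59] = 5.64000000000000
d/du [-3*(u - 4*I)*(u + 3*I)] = -6*u + 3*I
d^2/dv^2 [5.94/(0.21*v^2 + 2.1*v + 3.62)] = (-0.523908*v^2 - 5.23908*v + 5.94*(0.42*v + 2.1)*(0.84*v + 4.2) - 9.031176)/(0.21*v^2 + 2.1*v + 3.62)^3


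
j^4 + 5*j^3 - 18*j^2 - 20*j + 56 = (j - 2)^2*(j + 2)*(j + 7)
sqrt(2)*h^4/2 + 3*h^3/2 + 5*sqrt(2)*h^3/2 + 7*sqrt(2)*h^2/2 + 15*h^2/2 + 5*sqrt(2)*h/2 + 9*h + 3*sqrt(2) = (h + 2)*(h + 3)*(h + sqrt(2))*(sqrt(2)*h/2 + 1/2)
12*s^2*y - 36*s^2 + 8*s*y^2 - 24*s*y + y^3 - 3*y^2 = (2*s + y)*(6*s + y)*(y - 3)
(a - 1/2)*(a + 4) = a^2 + 7*a/2 - 2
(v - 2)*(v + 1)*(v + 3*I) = v^3 - v^2 + 3*I*v^2 - 2*v - 3*I*v - 6*I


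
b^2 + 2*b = b*(b + 2)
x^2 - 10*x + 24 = (x - 6)*(x - 4)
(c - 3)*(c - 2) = c^2 - 5*c + 6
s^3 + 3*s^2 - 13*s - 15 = (s - 3)*(s + 1)*(s + 5)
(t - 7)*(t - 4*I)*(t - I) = t^3 - 7*t^2 - 5*I*t^2 - 4*t + 35*I*t + 28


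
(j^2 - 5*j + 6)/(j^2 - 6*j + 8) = (j - 3)/(j - 4)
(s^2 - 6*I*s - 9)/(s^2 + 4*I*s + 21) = (s - 3*I)/(s + 7*I)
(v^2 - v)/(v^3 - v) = 1/(v + 1)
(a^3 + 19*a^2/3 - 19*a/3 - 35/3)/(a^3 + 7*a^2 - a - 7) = (a - 5/3)/(a - 1)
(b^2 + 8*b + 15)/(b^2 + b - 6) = (b + 5)/(b - 2)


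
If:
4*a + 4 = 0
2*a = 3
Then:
No Solution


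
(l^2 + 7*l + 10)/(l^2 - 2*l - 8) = (l + 5)/(l - 4)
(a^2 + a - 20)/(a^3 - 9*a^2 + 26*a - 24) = (a + 5)/(a^2 - 5*a + 6)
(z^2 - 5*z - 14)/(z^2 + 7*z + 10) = (z - 7)/(z + 5)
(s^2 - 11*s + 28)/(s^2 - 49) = (s - 4)/(s + 7)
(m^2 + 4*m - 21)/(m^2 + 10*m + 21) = (m - 3)/(m + 3)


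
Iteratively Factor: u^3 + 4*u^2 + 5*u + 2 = (u + 1)*(u^2 + 3*u + 2) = (u + 1)^2*(u + 2)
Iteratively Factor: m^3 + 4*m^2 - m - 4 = (m - 1)*(m^2 + 5*m + 4) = (m - 1)*(m + 4)*(m + 1)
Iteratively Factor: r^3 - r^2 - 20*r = (r)*(r^2 - r - 20) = r*(r + 4)*(r - 5)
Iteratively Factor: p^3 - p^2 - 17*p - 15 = (p + 3)*(p^2 - 4*p - 5) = (p - 5)*(p + 3)*(p + 1)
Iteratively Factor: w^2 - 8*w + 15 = (w - 3)*(w - 5)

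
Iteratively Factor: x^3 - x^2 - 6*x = (x - 3)*(x^2 + 2*x) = (x - 3)*(x + 2)*(x)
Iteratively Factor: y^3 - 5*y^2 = (y)*(y^2 - 5*y) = y*(y - 5)*(y)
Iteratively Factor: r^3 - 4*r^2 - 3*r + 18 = (r - 3)*(r^2 - r - 6) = (r - 3)*(r + 2)*(r - 3)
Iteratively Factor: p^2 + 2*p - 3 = (p - 1)*(p + 3)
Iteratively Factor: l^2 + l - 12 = (l - 3)*(l + 4)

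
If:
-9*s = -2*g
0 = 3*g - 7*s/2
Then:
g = 0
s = 0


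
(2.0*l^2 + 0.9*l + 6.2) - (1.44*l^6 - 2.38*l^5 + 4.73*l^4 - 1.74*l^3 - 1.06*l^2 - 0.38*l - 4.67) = -1.44*l^6 + 2.38*l^5 - 4.73*l^4 + 1.74*l^3 + 3.06*l^2 + 1.28*l + 10.87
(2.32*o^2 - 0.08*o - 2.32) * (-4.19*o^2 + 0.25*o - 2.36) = -9.7208*o^4 + 0.9152*o^3 + 4.2256*o^2 - 0.3912*o + 5.4752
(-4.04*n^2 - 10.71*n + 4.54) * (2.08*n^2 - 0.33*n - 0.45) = -8.4032*n^4 - 20.9436*n^3 + 14.7955*n^2 + 3.3213*n - 2.043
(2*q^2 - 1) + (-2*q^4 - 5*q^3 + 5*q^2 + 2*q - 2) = -2*q^4 - 5*q^3 + 7*q^2 + 2*q - 3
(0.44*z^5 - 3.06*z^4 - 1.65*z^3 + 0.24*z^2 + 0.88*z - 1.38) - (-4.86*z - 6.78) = 0.44*z^5 - 3.06*z^4 - 1.65*z^3 + 0.24*z^2 + 5.74*z + 5.4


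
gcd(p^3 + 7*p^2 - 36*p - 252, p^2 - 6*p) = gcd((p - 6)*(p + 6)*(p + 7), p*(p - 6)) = p - 6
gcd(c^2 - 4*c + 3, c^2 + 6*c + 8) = 1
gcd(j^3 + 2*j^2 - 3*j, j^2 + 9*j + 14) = 1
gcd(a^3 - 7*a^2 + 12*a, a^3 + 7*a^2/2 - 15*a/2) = a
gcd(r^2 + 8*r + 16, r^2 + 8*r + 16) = r^2 + 8*r + 16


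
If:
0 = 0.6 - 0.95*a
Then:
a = 0.63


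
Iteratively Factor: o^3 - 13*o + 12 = (o - 3)*(o^2 + 3*o - 4) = (o - 3)*(o - 1)*(o + 4)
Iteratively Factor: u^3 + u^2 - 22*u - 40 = (u + 4)*(u^2 - 3*u - 10) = (u + 2)*(u + 4)*(u - 5)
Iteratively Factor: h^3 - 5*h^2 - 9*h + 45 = (h - 3)*(h^2 - 2*h - 15) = (h - 5)*(h - 3)*(h + 3)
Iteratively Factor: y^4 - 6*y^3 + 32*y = (y - 4)*(y^3 - 2*y^2 - 8*y) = (y - 4)*(y + 2)*(y^2 - 4*y) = y*(y - 4)*(y + 2)*(y - 4)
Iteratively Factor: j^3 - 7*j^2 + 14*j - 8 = (j - 2)*(j^2 - 5*j + 4) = (j - 2)*(j - 1)*(j - 4)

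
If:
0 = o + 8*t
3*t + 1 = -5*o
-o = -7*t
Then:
No Solution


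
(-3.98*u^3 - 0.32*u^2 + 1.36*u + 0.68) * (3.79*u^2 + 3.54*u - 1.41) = -15.0842*u^5 - 15.302*u^4 + 9.6334*u^3 + 7.8428*u^2 + 0.4896*u - 0.9588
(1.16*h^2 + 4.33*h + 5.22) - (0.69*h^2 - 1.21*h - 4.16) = 0.47*h^2 + 5.54*h + 9.38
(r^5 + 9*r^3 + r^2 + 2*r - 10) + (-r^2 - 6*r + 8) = r^5 + 9*r^3 - 4*r - 2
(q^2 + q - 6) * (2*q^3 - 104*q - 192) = 2*q^5 + 2*q^4 - 116*q^3 - 296*q^2 + 432*q + 1152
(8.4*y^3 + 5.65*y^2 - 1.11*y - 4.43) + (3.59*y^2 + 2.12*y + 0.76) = 8.4*y^3 + 9.24*y^2 + 1.01*y - 3.67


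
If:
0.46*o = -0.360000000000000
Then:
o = -0.78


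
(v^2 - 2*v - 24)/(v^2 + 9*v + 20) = (v - 6)/(v + 5)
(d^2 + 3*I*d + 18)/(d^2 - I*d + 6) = (d + 6*I)/(d + 2*I)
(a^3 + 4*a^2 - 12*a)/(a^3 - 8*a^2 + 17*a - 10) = a*(a + 6)/(a^2 - 6*a + 5)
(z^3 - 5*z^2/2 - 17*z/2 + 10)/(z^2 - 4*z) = z + 3/2 - 5/(2*z)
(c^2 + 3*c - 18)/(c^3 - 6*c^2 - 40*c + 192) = (c - 3)/(c^2 - 12*c + 32)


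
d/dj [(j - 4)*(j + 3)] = 2*j - 1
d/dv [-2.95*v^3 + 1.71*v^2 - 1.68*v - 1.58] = -8.85*v^2 + 3.42*v - 1.68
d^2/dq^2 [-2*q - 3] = 0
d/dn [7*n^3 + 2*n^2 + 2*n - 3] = 21*n^2 + 4*n + 2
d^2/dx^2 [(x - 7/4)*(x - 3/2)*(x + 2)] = 6*x - 5/2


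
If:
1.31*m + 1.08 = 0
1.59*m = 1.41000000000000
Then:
No Solution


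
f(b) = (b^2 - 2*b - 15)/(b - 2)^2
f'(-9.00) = -0.04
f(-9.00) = 0.69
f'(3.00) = 28.00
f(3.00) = -12.00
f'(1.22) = -66.50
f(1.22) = -26.22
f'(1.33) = -104.20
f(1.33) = -35.40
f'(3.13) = 19.23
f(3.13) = -8.98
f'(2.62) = 120.67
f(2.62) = -34.80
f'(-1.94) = -0.62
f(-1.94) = -0.47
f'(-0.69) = -1.82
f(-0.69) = -1.82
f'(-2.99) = -0.32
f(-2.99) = -0.00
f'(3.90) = 3.82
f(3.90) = -2.10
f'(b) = (2*b - 2)/(b - 2)^2 - 2*(b^2 - 2*b - 15)/(b - 2)^3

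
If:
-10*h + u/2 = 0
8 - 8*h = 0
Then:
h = 1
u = 20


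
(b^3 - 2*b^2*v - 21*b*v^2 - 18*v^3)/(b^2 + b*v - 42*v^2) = (b^2 + 4*b*v + 3*v^2)/(b + 7*v)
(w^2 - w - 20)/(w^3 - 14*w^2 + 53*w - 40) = (w + 4)/(w^2 - 9*w + 8)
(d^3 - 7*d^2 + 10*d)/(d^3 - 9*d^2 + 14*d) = (d - 5)/(d - 7)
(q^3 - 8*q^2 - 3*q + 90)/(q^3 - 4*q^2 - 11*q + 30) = (q - 6)/(q - 2)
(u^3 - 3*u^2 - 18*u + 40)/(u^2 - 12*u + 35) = (u^2 + 2*u - 8)/(u - 7)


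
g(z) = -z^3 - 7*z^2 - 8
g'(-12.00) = -264.00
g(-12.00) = 712.00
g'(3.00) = -69.00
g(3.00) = -98.00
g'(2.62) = -57.27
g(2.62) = -74.04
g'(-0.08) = 1.10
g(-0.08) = -8.04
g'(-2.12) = 16.20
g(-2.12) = -29.93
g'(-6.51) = -36.00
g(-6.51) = -28.77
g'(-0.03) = 0.42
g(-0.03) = -8.01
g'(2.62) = -57.27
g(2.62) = -74.04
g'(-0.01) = 0.14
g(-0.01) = -8.00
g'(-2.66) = 16.01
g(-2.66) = -38.71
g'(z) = -3*z^2 - 14*z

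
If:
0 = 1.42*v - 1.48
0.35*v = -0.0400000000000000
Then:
No Solution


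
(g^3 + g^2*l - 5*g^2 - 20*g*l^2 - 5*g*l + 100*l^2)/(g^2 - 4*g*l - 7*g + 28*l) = (g^2 + 5*g*l - 5*g - 25*l)/(g - 7)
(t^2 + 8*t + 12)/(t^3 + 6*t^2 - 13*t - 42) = (t + 6)/(t^2 + 4*t - 21)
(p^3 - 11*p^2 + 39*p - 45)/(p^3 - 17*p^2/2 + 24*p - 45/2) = 2*(p - 5)/(2*p - 5)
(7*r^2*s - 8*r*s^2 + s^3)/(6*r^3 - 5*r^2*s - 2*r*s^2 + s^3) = s*(7*r - s)/(6*r^2 + r*s - s^2)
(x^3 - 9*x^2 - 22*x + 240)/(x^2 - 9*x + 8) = (x^2 - x - 30)/(x - 1)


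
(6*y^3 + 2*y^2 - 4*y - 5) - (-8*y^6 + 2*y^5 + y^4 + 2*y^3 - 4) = 8*y^6 - 2*y^5 - y^4 + 4*y^3 + 2*y^2 - 4*y - 1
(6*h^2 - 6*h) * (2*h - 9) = 12*h^3 - 66*h^2 + 54*h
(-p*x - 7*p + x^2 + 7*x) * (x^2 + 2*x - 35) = -p*x^3 - 9*p*x^2 + 21*p*x + 245*p + x^4 + 9*x^3 - 21*x^2 - 245*x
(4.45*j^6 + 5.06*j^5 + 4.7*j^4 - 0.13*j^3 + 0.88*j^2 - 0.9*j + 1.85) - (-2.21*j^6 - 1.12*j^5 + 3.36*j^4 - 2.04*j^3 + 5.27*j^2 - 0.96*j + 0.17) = 6.66*j^6 + 6.18*j^5 + 1.34*j^4 + 1.91*j^3 - 4.39*j^2 + 0.0599999999999999*j + 1.68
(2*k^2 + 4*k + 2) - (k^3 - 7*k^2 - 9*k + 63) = -k^3 + 9*k^2 + 13*k - 61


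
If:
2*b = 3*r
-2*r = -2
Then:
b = 3/2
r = 1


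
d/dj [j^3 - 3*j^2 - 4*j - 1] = 3*j^2 - 6*j - 4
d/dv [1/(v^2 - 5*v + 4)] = (5 - 2*v)/(v^2 - 5*v + 4)^2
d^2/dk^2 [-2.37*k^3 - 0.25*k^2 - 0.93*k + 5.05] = -14.22*k - 0.5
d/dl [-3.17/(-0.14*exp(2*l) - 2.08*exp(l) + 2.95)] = (-0.8876*exp(l) - 6.5936)*exp(l)/(0.14*exp(2*l) + 2.08*exp(l) - 2.95)^2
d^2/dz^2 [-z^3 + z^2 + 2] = 2 - 6*z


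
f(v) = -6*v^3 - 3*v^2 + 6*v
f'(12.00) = -2658.00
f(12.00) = -10728.00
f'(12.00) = -2658.00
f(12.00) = -10728.00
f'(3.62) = -251.60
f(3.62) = -302.22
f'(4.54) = -392.25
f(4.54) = -596.05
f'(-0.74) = 0.58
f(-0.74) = -3.65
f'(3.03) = -177.44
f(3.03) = -176.27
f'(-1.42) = -21.78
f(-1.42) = 2.61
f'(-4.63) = -352.08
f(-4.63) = 503.43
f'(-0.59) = 3.27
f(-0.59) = -3.35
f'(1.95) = -74.14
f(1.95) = -44.20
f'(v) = -18*v^2 - 6*v + 6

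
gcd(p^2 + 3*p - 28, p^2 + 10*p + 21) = p + 7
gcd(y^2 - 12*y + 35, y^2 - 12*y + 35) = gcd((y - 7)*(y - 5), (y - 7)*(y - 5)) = y^2 - 12*y + 35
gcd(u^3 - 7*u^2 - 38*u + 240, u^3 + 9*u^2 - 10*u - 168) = u + 6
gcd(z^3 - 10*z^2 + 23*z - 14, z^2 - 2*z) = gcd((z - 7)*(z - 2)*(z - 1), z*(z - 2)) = z - 2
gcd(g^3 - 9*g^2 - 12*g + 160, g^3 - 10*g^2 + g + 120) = g^2 - 13*g + 40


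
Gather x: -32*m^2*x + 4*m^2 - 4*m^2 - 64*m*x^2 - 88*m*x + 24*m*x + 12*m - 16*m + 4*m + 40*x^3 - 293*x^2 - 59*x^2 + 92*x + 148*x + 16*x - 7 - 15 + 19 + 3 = 40*x^3 + x^2*(-64*m - 352) + x*(-32*m^2 - 64*m + 256)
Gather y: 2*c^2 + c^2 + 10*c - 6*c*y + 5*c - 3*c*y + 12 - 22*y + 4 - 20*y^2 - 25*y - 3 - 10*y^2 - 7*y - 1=3*c^2 + 15*c - 30*y^2 + y*(-9*c - 54) + 12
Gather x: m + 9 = m + 9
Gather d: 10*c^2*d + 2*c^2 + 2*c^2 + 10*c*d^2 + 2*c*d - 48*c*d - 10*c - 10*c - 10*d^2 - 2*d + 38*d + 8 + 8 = 4*c^2 - 20*c + d^2*(10*c - 10) + d*(10*c^2 - 46*c + 36) + 16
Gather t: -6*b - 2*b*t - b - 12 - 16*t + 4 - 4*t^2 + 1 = -7*b - 4*t^2 + t*(-2*b - 16) - 7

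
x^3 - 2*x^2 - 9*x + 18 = (x - 3)*(x - 2)*(x + 3)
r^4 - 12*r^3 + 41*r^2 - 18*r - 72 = (r - 6)*(r - 4)*(r - 3)*(r + 1)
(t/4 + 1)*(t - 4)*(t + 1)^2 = t^4/4 + t^3/2 - 15*t^2/4 - 8*t - 4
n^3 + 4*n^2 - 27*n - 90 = (n - 5)*(n + 3)*(n + 6)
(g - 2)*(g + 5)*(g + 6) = g^3 + 9*g^2 + 8*g - 60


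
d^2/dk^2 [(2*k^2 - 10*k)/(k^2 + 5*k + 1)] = 4*(-10*k^3 - 3*k^2 + 15*k + 26)/(k^6 + 15*k^5 + 78*k^4 + 155*k^3 + 78*k^2 + 15*k + 1)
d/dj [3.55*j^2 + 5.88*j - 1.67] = 7.1*j + 5.88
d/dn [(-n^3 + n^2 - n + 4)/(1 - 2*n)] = (4*n^3 - 5*n^2 + 2*n + 7)/(4*n^2 - 4*n + 1)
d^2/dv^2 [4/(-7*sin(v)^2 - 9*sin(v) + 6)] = 4*(196*sin(v)^4 + 189*sin(v)^3 - 45*sin(v)^2 - 324*sin(v) - 246)/(7*sin(v)^2 + 9*sin(v) - 6)^3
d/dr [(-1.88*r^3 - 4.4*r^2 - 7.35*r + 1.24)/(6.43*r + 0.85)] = (-24.1768*r^3 - 33.086*r^2 - 7.48*r - 14.2207)/(41.3449*r^2 + 10.931*r + 0.7225)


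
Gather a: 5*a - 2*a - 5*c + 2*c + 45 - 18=3*a - 3*c + 27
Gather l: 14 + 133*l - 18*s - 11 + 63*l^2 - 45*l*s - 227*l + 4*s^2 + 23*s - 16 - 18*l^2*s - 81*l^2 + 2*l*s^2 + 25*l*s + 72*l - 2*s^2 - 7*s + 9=l^2*(-18*s - 18) + l*(2*s^2 - 20*s - 22) + 2*s^2 - 2*s - 4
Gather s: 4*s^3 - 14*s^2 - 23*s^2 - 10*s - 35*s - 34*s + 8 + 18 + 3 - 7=4*s^3 - 37*s^2 - 79*s + 22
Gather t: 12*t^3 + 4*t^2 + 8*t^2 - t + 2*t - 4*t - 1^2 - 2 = 12*t^3 + 12*t^2 - 3*t - 3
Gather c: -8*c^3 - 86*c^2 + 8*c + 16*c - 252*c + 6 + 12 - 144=-8*c^3 - 86*c^2 - 228*c - 126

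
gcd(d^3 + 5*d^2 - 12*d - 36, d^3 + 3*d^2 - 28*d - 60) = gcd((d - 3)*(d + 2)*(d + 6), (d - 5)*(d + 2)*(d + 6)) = d^2 + 8*d + 12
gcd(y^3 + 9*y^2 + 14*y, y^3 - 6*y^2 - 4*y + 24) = y + 2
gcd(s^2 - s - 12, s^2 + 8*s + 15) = s + 3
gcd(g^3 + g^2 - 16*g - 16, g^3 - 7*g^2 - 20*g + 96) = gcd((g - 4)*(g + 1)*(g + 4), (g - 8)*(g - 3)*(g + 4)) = g + 4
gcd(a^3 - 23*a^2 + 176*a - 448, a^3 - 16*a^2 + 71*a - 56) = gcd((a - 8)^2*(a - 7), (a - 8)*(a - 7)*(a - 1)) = a^2 - 15*a + 56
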